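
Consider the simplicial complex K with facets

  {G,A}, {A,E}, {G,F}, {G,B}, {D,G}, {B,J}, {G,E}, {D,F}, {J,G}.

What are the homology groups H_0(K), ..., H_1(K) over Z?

Fix the vertex order A < B < D < E < F < G < J and write every simplex with vertices in increasing order. Then dim K = 1 and the simplices of K are:

  0-simplices (7): A, B, D, E, F, G, J
  1-simplices (9): AE, AG, BG, BJ, DF, DG, EG, FG, GJ

Hence C_0 ≅ Z^7, C_1 ≅ Z^9.

Boundary ∂_1: C_1 → C_0 sends each edge [p,q] (with p < q) to q − p. For instance
  ∂DG = G − D.
As a 7×9 matrix over Z this has rank 6, with invariant factors (1,1,1,1,1,1).

Reading off H_k = ker ∂_k / im ∂_{k+1}:

  H_0: rank C_0 − rank ∂_1 = 7 − 6 = 1, and the invariant factors of ∂_1 are all 1, so H_0 = Z.
  H_1: rank ker ∂_1 − rank ∂_2 = (9 − 6) − 0 = 3, and there is no ∂_2, so H_1 = Z^3.

H_0 = Z,  H_1 = Z^3.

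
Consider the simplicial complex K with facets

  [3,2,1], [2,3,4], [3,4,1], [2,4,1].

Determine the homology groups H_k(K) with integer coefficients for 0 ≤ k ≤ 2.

Take the total order 1 < 2 < 3 < 4 on the vertex set. Then K (dimension 2) consists of the simplices:

  0-simplices (4): [1], [2], [3], [4]
  1-simplices (6): [1,2], [1,3], [1,4], [2,3], [2,4], [3,4]
  2-simplices (4): [1,2,3], [1,2,4], [1,3,4], [2,3,4]

so the chain groups are C_0 ≅ Z^4, C_1 ≅ Z^6, C_2 ≅ Z^4.

Boundary ∂_1: C_1 → C_0 sends each edge [p,q] (with p < q) to q − p.
The resulting 4×6 matrix has rank 3, and its Smith normal form has invariant factors (1,1,1).

The boundary map ∂_2: C_2 → C_1 acts by ∂[p,q,r] = [q,r] − [p,r] + [p,q]. For instance
  ∂[1,2,3] = [2,3] − [1,3] + [1,2],
  ∂[1,3,4] = [3,4] − [1,4] + [1,3].
As a 6×4 matrix over Z this has rank 3, with invariant factors (1,1,1).

Reading off H_k = ker ∂_k / im ∂_{k+1}:

  H_0: rank C_0 − rank ∂_1 = 4 − 3 = 1, and the invariant factors of ∂_1 are all 1, so H_0 ≅ Z.
  H_1: rank ker ∂_1 − rank ∂_2 = (6 − 3) − 3 = 0, and the invariant factors of ∂_2 are all 1, so H_1 ≅ 0.
  H_2: rank ker ∂_2 − rank ∂_3 = (4 − 3) − 0 = 1, and there is no ∂_3, so H_2 ≅ Z.

(K is a triangulation of the 2-sphere S^2.)

H_0 ≅ Z,  H_1 = 0,  H_2 ≅ Z.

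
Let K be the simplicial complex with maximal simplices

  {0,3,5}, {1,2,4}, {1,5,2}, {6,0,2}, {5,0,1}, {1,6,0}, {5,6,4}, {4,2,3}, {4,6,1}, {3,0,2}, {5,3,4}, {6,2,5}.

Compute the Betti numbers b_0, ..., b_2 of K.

b_0 = 1, b_1 = 0, b_2 = 0.

We work with the vertex ordering 0 < 1 < 2 < 3 < 4 < 5 < 6. The simplices of K, each written with vertices in increasing order, are:

  0-simplices (7): [0], [1], [2], [3], [4], [5], [6]
  1-simplices (18): [0,1], [0,2], [0,3], [0,5], [0,6], [1,2], [1,4], [1,5], [1,6], [2,3], [2,4], [2,5], [2,6], [3,4], [3,5], [4,5], [4,6], [5,6]
  2-simplices (12): [0,1,5], [0,1,6], [0,2,3], [0,2,6], [0,3,5], [1,2,4], [1,2,5], [1,4,6], [2,3,4], [2,5,6], [3,4,5], [4,5,6]

Hence C_0 ≅ Z^7, C_1 ≅ Z^18, C_2 ≅ Z^12.

∂_1: C_1 → C_0 sends each edge [p,q] (with p < q) to q − p. For instance
  ∂[5,6] = [6] − [5].
The 7×18 boundary matrix has rank 6 and Smith normal form diag(1,1,1,1,1,1).

The boundary map ∂_2: C_2 → C_1 acts by ∂[p,q,r] = [q,r] − [p,r] + [p,q]. For instance
  ∂[0,2,3] = [2,3] − [0,3] + [0,2],
  ∂[1,4,6] = [4,6] − [1,6] + [1,4].
The resulting 18×12 matrix has rank 12, and its Smith normal form has invariant factors (1,1,1,1,1,1,1,1,1,1,1,2).

Computing H_k = (kernel of ∂_k) / (image of ∂_{k+1}):

  H_0: rank C_0 − rank ∂_1 = 7 − 6 = 1, and the invariant factors of ∂_1 are all 1, so H_0 = Z.
  H_1: rank ker ∂_1 − rank ∂_2 = (18 − 6) − 12 = 0, and ∂_2 has invariant factor 2 > 1, so H_1 = Z/2Z.
  H_2: rank ker ∂_2 − rank ∂_3 = (12 − 12) − 0 = 0, and there is no ∂_3, so H_2 = 0.

Hence the Betti numbers are b_0 = 1, b_1 = 0, b_2 = 0.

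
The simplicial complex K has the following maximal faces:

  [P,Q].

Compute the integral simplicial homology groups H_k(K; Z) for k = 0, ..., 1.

Take the total order P < Q on the vertex set. Then K (dimension 1) consists of the simplices:

  0-simplices (2): P, Q
  1-simplices (1): PQ

so the chain groups are C_0 ≅ Z^2, C_1 ≅ Z^1.

∂_1: C_1 → C_0 maps an edge to its endpoints' difference, ∂[p,q] = q − p. For instance
  ∂PQ = Q − P.
The resulting 2×1 matrix has rank 1, and its Smith normal form has invariant factors (1).

Reading off H_k = ker ∂_k / im ∂_{k+1}:

  H_0: rank C_0 − rank ∂_1 = 2 − 1 = 1, and the invariant factors of ∂_1 are all 1, so H_0 = Z.
  H_1: rank ker ∂_1 − rank ∂_2 = (1 − 1) − 0 = 0, and there is no ∂_2, so H_1 = 0.

As a check, the Euler characteristic is 2 − 1 = 1, which agrees with 1 − 0 = 1.

H_0 = Z,  H_1 = 0.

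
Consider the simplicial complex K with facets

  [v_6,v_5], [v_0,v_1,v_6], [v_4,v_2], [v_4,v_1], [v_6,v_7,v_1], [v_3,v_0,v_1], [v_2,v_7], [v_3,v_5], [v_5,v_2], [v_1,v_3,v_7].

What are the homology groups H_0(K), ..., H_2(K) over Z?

We work with the vertex ordering v_0 < v_1 < v_2 < v_3 < v_4 < v_5 < v_6 < v_7. The simplices of K, each written with vertices in increasing order, are:

  0-simplices (8): [v_0], [v_1], [v_2], [v_3], [v_4], [v_5], [v_6], [v_7]
  1-simplices (14): [v_0,v_1], [v_0,v_3], [v_0,v_6], [v_1,v_3], [v_1,v_4], [v_1,v_6], [v_1,v_7], [v_2,v_4], [v_2,v_5], [v_2,v_7], [v_3,v_5], [v_3,v_7], [v_5,v_6], [v_6,v_7]
  2-simplices (4): [v_0,v_1,v_3], [v_0,v_1,v_6], [v_1,v_3,v_7], [v_1,v_6,v_7]

giving chain groups C_0 ≅ Z^8, C_1 ≅ Z^14, C_2 ≅ Z^4.

The boundary map ∂_1: C_1 → C_0 maps an edge to its endpoints' difference, ∂[p,q] = q − p. For instance
  ∂[v_0,v_3] = [v_3] − [v_0].
The 8×14 boundary matrix has rank 7 and Smith normal form diag(1,1,1,1,1,1,1).

The boundary map ∂_2: C_2 → C_1 maps a triangle to the signed sum of its edges. For instance
  ∂[v_0,v_1,v_3] = [v_1,v_3] − [v_0,v_3] + [v_0,v_1],
  ∂[v_0,v_1,v_6] = [v_1,v_6] − [v_0,v_6] + [v_0,v_1].
This gives a 14×4 integer matrix of rank 4; reducing to Smith normal form yields diagonal entries (1,1,1,1).

Now H_k = ker ∂_k / im ∂_{k+1}, so:

  H_0: rank C_0 − rank ∂_1 = 8 − 7 = 1, and the invariant factors of ∂_1 are all 1, so H_0 = Z.
  H_1: rank ker ∂_1 − rank ∂_2 = (14 − 7) − 4 = 3, and the invariant factors of ∂_2 are all 1, so H_1 = Z^3.
  H_2: rank ker ∂_2 − rank ∂_3 = (4 − 4) − 0 = 0, and there is no ∂_3, so H_2 = 0.

As a check, the Euler characteristic is 8 − 14 + 4 = -2, which agrees with 1 − 3 + 0 = -2.

H_0 ≅ Z,  H_1 ≅ Z^3,  H_2 = 0.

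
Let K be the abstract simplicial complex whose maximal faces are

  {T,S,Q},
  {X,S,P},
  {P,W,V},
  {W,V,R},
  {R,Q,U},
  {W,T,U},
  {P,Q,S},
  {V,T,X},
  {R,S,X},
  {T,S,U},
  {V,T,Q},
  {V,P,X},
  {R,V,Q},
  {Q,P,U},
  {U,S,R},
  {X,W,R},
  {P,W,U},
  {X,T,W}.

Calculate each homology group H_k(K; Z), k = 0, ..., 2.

H_0 ≅ Z,  H_1 ≅ Z ⊕ Z/2,  H_2 = 0.

K has 9 vertices, 27 edges, 18 triangles.
rank ∂_0 = 0, rank ∂_1 = 8 ⇒ b_0 = 9 − 0 − 8 = 1; all invariant factors of ∂_1 are 1 so no torsion. So H_0 = Z.
rank ∂_1 = 8, rank ∂_2 = 18 ⇒ b_1 = 27 − 8 − 18 = 1; ∂_2 has invariant factor(s) [2] giving torsion. So H_1 = Z ⊕ Z/2.
rank ∂_2 = 18, rank ∂_3 = 0 ⇒ b_2 = 18 − 18 − 0 = 0. So H_2 = 0.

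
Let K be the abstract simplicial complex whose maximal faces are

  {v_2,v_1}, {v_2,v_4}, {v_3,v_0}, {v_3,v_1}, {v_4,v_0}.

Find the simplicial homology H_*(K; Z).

H_0 ≅ Z,  H_1 ≅ Z.

K has 5 vertices, 5 edges.
rank ∂_0 = 0, rank ∂_1 = 4 ⇒ b_0 = 5 − 0 − 4 = 1; all invariant factors of ∂_1 are 1 so no torsion. So H_0 ≅ Z.
rank ∂_1 = 4, rank ∂_2 = 0 ⇒ b_1 = 5 − 4 − 0 = 1. So H_1 ≅ Z.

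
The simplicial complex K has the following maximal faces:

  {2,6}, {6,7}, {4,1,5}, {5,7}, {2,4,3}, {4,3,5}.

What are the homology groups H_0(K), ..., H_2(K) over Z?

K has 7 vertices, 10 edges, 3 triangles.
rank ∂_0 = 0, rank ∂_1 = 6 ⇒ b_0 = 7 − 0 − 6 = 1; all invariant factors of ∂_1 are 1 so no torsion. So H_0 = Z.
rank ∂_1 = 6, rank ∂_2 = 3 ⇒ b_1 = 10 − 6 − 3 = 1; all invariant factors of ∂_2 are 1 so no torsion. So H_1 = Z.
rank ∂_2 = 3, rank ∂_3 = 0 ⇒ b_2 = 3 − 3 − 0 = 0. So H_2 = 0.

H_0 ≅ Z,  H_1 ≅ Z,  H_2 = 0.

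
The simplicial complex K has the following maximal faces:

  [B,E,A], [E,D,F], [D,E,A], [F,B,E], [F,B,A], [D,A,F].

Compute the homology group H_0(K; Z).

H_0 ≅ Z.

We work with the vertex ordering A < B < D < E < F. The simplices of K, each written with vertices in increasing order, are:

  0-simplices (5): A, B, D, E, F
  1-simplices (9): AB, AD, AE, AF, BE, BF, DE, DF, EF
  2-simplices (6): ABE, ABF, ADE, ADF, BEF, DEF

Hence C_0 ≅ Z^5, C_1 ≅ Z^9, C_2 ≅ Z^6.

The boundary map ∂_1: C_1 → C_0 maps an edge to its endpoints' difference, ∂[p,q] = q − p. For instance
  ∂AE = E − A.
This gives a 5×9 integer matrix of rank 4; reducing to Smith normal form yields diagonal entries (1,1,1,1).

∂_2: C_2 → C_1 maps a triangle to the signed sum of its edges. For instance
  ∂ADE = DE − AE + AD,
  ∂BEF = EF − BF + BE.
The resulting 9×6 matrix has rank 5, and its Smith normal form has invariant factors (1,1,1,1,1).

Reading off H_k = ker ∂_k / im ∂_{k+1}:

  H_0: rank C_0 − rank ∂_1 = 5 − 4 = 1, and the invariant factors of ∂_1 are all 1, so H_0 = Z.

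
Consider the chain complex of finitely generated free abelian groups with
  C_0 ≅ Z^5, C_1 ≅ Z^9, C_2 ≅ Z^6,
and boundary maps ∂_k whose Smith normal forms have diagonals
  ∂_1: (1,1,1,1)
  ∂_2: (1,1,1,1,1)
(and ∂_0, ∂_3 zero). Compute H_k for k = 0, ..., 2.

H_0: b_0 = 5 − 0 − 4 = 1; torsion from ∂_1 factors > 1: none. So H_0 = Z.
H_1: b_1 = 9 − 4 − 5 = 0; torsion from ∂_2 factors > 1: none. So H_1 = 0.
H_2: b_2 = 6 − 5 − 0 = 1; torsion from ∂_3 factors > 1: none. So H_2 = Z.

H_0 = Z,  H_1 = 0,  H_2 = Z.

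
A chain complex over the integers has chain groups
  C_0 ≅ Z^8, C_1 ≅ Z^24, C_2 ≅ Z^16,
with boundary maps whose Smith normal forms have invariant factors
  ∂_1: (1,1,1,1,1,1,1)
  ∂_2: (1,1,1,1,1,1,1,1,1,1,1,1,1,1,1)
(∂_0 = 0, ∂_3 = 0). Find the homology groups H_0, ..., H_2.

H_0: b_0 = 8 − 0 − 7 = 1; torsion from ∂_1 factors > 1: none. So H_0 ≅ Z.
H_1: b_1 = 24 − 7 − 15 = 2; torsion from ∂_2 factors > 1: none. So H_1 ≅ Z^2.
H_2: b_2 = 16 − 15 − 0 = 1; torsion from ∂_3 factors > 1: none. So H_2 ≅ Z.

H_0 ≅ Z,  H_1 ≅ Z^2,  H_2 ≅ Z.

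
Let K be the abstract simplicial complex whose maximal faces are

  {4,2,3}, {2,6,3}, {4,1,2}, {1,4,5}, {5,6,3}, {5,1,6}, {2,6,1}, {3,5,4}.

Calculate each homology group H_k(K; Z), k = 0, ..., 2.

H_0 ≅ Z,  H_1 = 0,  H_2 ≅ Z.

Take the total order 1 < 2 < 3 < 4 < 5 < 6 on the vertex set. Then K (dimension 2) consists of the simplices:

  0-simplices (6): [1], [2], [3], [4], [5], [6]
  1-simplices (12): [1,2], [1,4], [1,5], [1,6], [2,3], [2,4], [2,6], [3,4], [3,5], [3,6], [4,5], [5,6]
  2-simplices (8): [1,2,4], [1,2,6], [1,4,5], [1,5,6], [2,3,4], [2,3,6], [3,4,5], [3,5,6]

so the chain groups are C_0 ≅ Z^6, C_1 ≅ Z^12, C_2 ≅ Z^8.

Boundary ∂_1: C_1 → C_0 sends each edge [p,q] (with p < q) to q − p. For instance
  ∂[1,5] = [5] − [1].
The resulting 6×12 matrix has rank 5, and its Smith normal form has invariant factors (1,1,1,1,1).

Boundary ∂_2: C_2 → C_1 sends each 2-simplex [p,q,r] to [q,r] − [p,r] + [p,q]. For instance
  ∂[3,4,5] = [4,5] − [3,5] + [3,4],
  ∂[2,3,6] = [3,6] − [2,6] + [2,3].
As a 12×8 matrix over Z this has rank 7, with invariant factors (1,1,1,1,1,1,1).

Reading off H_k = ker ∂_k / im ∂_{k+1}:

  H_0: rank C_0 − rank ∂_1 = 6 − 5 = 1, and the invariant factors of ∂_1 are all 1, so H_0 = Z.
  H_1: rank ker ∂_1 − rank ∂_2 = (12 − 5) − 7 = 0, and the invariant factors of ∂_2 are all 1, so H_1 = 0.
  H_2: rank ker ∂_2 − rank ∂_3 = (8 − 7) − 0 = 1, and there is no ∂_3, so H_2 = Z.

(K is a triangulation of the 2-sphere S^2.)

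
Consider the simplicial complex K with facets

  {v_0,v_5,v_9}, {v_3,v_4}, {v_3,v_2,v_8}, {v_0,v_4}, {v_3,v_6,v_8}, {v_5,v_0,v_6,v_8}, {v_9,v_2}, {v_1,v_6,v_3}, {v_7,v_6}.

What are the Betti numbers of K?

K has 10 vertices, 18 edges, 8 triangles, 1 3-simplex.
rank ∂_0 = 0, rank ∂_1 = 9 ⇒ b_0 = 10 − 0 − 9 = 1; all invariant factors of ∂_1 are 1 so no torsion. So H_0 ≅ Z.
rank ∂_1 = 9, rank ∂_2 = 7 ⇒ b_1 = 18 − 9 − 7 = 2; all invariant factors of ∂_2 are 1 so no torsion. So H_1 ≅ Z^2.
rank ∂_2 = 7, rank ∂_3 = 1 ⇒ b_2 = 8 − 7 − 1 = 0; all invariant factors of ∂_3 are 1 so no torsion. So H_2 ≅ 0.
rank ∂_3 = 1, rank ∂_4 = 0 ⇒ b_3 = 1 − 1 − 0 = 0. So H_3 ≅ 0.

b_0 = 1, b_1 = 2, b_2 = 0, b_3 = 0.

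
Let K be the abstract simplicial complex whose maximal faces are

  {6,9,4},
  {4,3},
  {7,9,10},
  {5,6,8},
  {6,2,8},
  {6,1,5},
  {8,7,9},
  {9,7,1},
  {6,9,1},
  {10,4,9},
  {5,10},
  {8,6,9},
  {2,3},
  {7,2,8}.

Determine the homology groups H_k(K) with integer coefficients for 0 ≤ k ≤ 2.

K has 10 vertices, 22 edges, 11 triangles.
rank ∂_0 = 0, rank ∂_1 = 9 ⇒ b_0 = 10 − 0 − 9 = 1; all invariant factors of ∂_1 are 1 so no torsion. So H_0 ≅ Z.
rank ∂_1 = 9, rank ∂_2 = 11 ⇒ b_1 = 22 − 9 − 11 = 2; all invariant factors of ∂_2 are 1 so no torsion. So H_1 ≅ Z^2.
rank ∂_2 = 11, rank ∂_3 = 0 ⇒ b_2 = 11 − 11 − 0 = 0. So H_2 ≅ 0.

H_0 ≅ Z,  H_1 ≅ Z^2,  H_2 = 0.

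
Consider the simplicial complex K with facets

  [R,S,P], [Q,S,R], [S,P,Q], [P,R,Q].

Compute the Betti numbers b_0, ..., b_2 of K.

Order the vertices as P < Q < R < S. Listing each simplex with vertices in this order, K has dimension 2 with simplices:

  0-simplices (4): P, Q, R, S
  1-simplices (6): PQ, PR, PS, QR, QS, RS
  2-simplices (4): PQR, PQS, PRS, QRS

so the chain groups are C_0 ≅ Z^4, C_1 ≅ Z^6, C_2 ≅ Z^4.

The boundary map ∂_1: C_1 → C_0 sends each edge [p,q] (with p < q) to q − p.
The resulting 4×6 matrix has rank 3, and its Smith normal form has invariant factors (1,1,1).

The boundary map ∂_2: C_2 → C_1 maps a triangle to the signed sum of its edges. For instance
  ∂PQS = QS − PS + PQ,
  ∂PRS = RS − PS + PR.
The resulting 6×4 matrix has rank 3, and its Smith normal form has invariant factors (1,1,1).

Computing H_k = (kernel of ∂_k) / (image of ∂_{k+1}):

  H_0: rank C_0 − rank ∂_1 = 4 − 3 = 1, and the invariant factors of ∂_1 are all 1, so H_0 = Z.
  H_1: rank ker ∂_1 − rank ∂_2 = (6 − 3) − 3 = 0, and the invariant factors of ∂_2 are all 1, so H_1 = 0.
  H_2: rank ker ∂_2 − rank ∂_3 = (4 − 3) − 0 = 1, and there is no ∂_3, so H_2 = Z.

Hence the Betti numbers are b_0 = 1, b_1 = 0, b_2 = 1.

b_0 = 1, b_1 = 0, b_2 = 1.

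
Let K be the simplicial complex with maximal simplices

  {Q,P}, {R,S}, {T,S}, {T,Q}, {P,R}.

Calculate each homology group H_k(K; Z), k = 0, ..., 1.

We work with the vertex ordering P < Q < R < S < T. The simplices of K, each written with vertices in increasing order, are:

  0-simplices (5): P, Q, R, S, T
  1-simplices (5): PQ, PR, QT, RS, ST

giving chain groups C_0 ≅ Z^5, C_1 ≅ Z^5.

∂_1: C_1 → C_0 sends each edge [p,q] (with p < q) to q − p.
The 5×5 boundary matrix has rank 4 and Smith normal form diag(1,1,1,1).

Reading off H_k = ker ∂_k / im ∂_{k+1}:

  H_0: rank C_0 − rank ∂_1 = 5 − 4 = 1, and the invariant factors of ∂_1 are all 1, so H_0 ≅ Z.
  H_1: rank ker ∂_1 − rank ∂_2 = (5 − 4) − 0 = 1, and there is no ∂_2, so H_1 ≅ Z.

H_0 ≅ Z,  H_1 ≅ Z.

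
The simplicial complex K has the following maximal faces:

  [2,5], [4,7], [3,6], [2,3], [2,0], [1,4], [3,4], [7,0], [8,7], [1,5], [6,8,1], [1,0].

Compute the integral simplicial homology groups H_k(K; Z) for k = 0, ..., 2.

K has 9 vertices, 14 edges, 1 triangle.
rank ∂_0 = 0, rank ∂_1 = 8 ⇒ b_0 = 9 − 0 − 8 = 1; all invariant factors of ∂_1 are 1 so no torsion. So H_0 = Z.
rank ∂_1 = 8, rank ∂_2 = 1 ⇒ b_1 = 14 − 8 − 1 = 5; all invariant factors of ∂_2 are 1 so no torsion. So H_1 = Z^5.
rank ∂_2 = 1, rank ∂_3 = 0 ⇒ b_2 = 1 − 1 − 0 = 0. So H_2 = 0.

H_0 = Z,  H_1 = Z^5,  H_2 = 0.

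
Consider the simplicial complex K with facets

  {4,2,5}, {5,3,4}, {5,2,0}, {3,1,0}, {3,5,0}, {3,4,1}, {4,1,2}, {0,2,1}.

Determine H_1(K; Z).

Order the vertices as 0 < 1 < 2 < 3 < 4 < 5. Listing each simplex with vertices in this order, K has dimension 2 with simplices:

  0-simplices (6): [0], [1], [2], [3], [4], [5]
  1-simplices (12): [0,1], [0,2], [0,3], [0,5], [1,2], [1,3], [1,4], [2,4], [2,5], [3,4], [3,5], [4,5]
  2-simplices (8): [0,1,2], [0,1,3], [0,2,5], [0,3,5], [1,2,4], [1,3,4], [2,4,5], [3,4,5]

giving chain groups C_0 ≅ Z^6, C_1 ≅ Z^12, C_2 ≅ Z^8.

Boundary ∂_1: C_1 → C_0 maps an edge to its endpoints' difference, ∂[p,q] = q − p. For instance
  ∂[0,1] = [1] − [0].
As a 6×12 matrix over Z this has rank 5, with invariant factors (1,1,1,1,1).

Boundary ∂_2: C_2 → C_1 acts by ∂[p,q,r] = [q,r] − [p,r] + [p,q]. For instance
  ∂[0,1,3] = [1,3] − [0,3] + [0,1],
  ∂[3,4,5] = [4,5] − [3,5] + [3,4].
This gives a 12×8 integer matrix of rank 7; reducing to Smith normal form yields diagonal entries (1,1,1,1,1,1,1).

Reading off H_k = ker ∂_k / im ∂_{k+1}:

  H_1: rank ker ∂_1 − rank ∂_2 = (12 − 5) − 7 = 0, and the invariant factors of ∂_2 are all 1, so H_1 ≅ 0.

H_1 ≅ 0.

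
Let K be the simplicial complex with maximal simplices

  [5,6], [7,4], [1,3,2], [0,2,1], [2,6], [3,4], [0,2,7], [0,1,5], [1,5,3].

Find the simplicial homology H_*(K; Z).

H_0 = Z,  H_1 = Z^2,  H_2 = 0.

Take the total order 0 < 1 < 2 < 3 < 4 < 5 < 6 < 7 on the vertex set. Then K (dimension 2) consists of the simplices:

  0-simplices (8): [0], [1], [2], [3], [4], [5], [6], [7]
  1-simplices (14): [0,1], [0,2], [0,5], [0,7], [1,2], [1,3], [1,5], [2,3], [2,6], [2,7], [3,4], [3,5], [4,7], [5,6]
  2-simplices (5): [0,1,2], [0,1,5], [0,2,7], [1,2,3], [1,3,5]

so the chain groups are C_0 ≅ Z^8, C_1 ≅ Z^14, C_2 ≅ Z^5.

The boundary map ∂_1: C_1 → C_0 sends each edge [p,q] (with p < q) to q − p.
The 8×14 boundary matrix has rank 7 and Smith normal form diag(1,1,1,1,1,1,1).

Boundary ∂_2: C_2 → C_1 sends each 2-simplex [p,q,r] to [q,r] − [p,r] + [p,q]. For instance
  ∂[0,1,5] = [1,5] − [0,5] + [0,1],
  ∂[0,1,2] = [1,2] − [0,2] + [0,1].
As a 14×5 matrix over Z this has rank 5, with invariant factors (1,1,1,1,1).

From H_k ≅ ker(∂_k) / im(∂_{k+1}) we obtain:

  H_0: rank C_0 − rank ∂_1 = 8 − 7 = 1, and the invariant factors of ∂_1 are all 1, so H_0 ≅ Z.
  H_1: rank ker ∂_1 − rank ∂_2 = (14 − 7) − 5 = 2, and the invariant factors of ∂_2 are all 1, so H_1 ≅ Z^2.
  H_2: rank ker ∂_2 − rank ∂_3 = (5 − 5) − 0 = 0, and there is no ∂_3, so H_2 ≅ 0.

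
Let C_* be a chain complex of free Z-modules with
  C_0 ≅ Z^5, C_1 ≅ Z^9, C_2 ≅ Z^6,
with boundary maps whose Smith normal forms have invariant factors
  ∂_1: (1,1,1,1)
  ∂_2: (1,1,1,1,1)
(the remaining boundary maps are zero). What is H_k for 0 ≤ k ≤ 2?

H_0: b_0 = 5 − 0 − 4 = 1; torsion from ∂_1 factors > 1: none. So H_0 ≅ Z.
H_1: b_1 = 9 − 4 − 5 = 0; torsion from ∂_2 factors > 1: none. So H_1 ≅ 0.
H_2: b_2 = 6 − 5 − 0 = 1; torsion from ∂_3 factors > 1: none. So H_2 ≅ Z.

H_0 ≅ Z,  H_1 = 0,  H_2 ≅ Z.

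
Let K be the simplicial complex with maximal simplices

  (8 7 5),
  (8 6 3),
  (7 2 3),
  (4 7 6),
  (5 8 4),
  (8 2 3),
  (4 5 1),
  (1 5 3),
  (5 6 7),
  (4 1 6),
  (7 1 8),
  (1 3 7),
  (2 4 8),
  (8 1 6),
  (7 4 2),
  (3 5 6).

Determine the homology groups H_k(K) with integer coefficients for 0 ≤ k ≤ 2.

K has 8 vertices, 24 edges, 16 triangles.
rank ∂_0 = 0, rank ∂_1 = 7 ⇒ b_0 = 8 − 0 − 7 = 1; all invariant factors of ∂_1 are 1 so no torsion. So H_0 = Z.
rank ∂_1 = 7, rank ∂_2 = 15 ⇒ b_1 = 24 − 7 − 15 = 2; all invariant factors of ∂_2 are 1 so no torsion. So H_1 = Z^2.
rank ∂_2 = 15, rank ∂_3 = 0 ⇒ b_2 = 16 − 15 − 0 = 1. So H_2 = Z.

H_0 ≅ Z,  H_1 ≅ Z^2,  H_2 ≅ Z.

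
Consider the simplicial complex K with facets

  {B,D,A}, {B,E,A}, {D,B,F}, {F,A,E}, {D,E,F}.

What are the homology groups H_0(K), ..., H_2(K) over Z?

H_0 ≅ Z,  H_1 ≅ Z,  H_2 = 0.

Order the vertices as A < B < D < E < F. Listing each simplex with vertices in this order, K has dimension 2 with simplices:

  0-simplices (5): A, B, D, E, F
  1-simplices (10): AB, AD, AE, AF, BD, BE, BF, DE, DF, EF
  2-simplices (5): ABD, ABE, AEF, BDF, DEF

Hence C_0 ≅ Z^5, C_1 ≅ Z^10, C_2 ≅ Z^5.

∂_1: C_1 → C_0 sends each edge [p,q] (with p < q) to q − p.
As a 5×10 matrix over Z this has rank 4, with invariant factors (1,1,1,1).

The boundary map ∂_2: C_2 → C_1 acts by ∂[p,q,r] = [q,r] − [p,r] + [p,q]. For instance
  ∂AEF = EF − AF + AE,
  ∂BDF = DF − BF + BD.
The resulting 10×5 matrix has rank 5, and its Smith normal form has invariant factors (1,1,1,1,1).

Reading off H_k = ker ∂_k / im ∂_{k+1}:

  H_0: rank C_0 − rank ∂_1 = 5 − 4 = 1, and the invariant factors of ∂_1 are all 1, so H_0 = Z.
  H_1: rank ker ∂_1 − rank ∂_2 = (10 − 4) − 5 = 1, and the invariant factors of ∂_2 are all 1, so H_1 = Z.
  H_2: rank ker ∂_2 − rank ∂_3 = (5 − 5) − 0 = 0, and there is no ∂_3, so H_2 = 0.

(K is a triangulation of the Möbius band.)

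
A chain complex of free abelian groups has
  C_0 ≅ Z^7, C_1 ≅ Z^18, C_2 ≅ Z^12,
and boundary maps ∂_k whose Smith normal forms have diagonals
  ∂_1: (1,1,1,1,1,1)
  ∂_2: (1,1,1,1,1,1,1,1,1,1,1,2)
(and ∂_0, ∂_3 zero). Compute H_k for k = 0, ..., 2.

H_0: b_0 = 7 − 0 − 6 = 1; torsion from ∂_1 factors > 1: none. So H_0 ≅ Z.
H_1: b_1 = 18 − 6 − 12 = 0; torsion from ∂_2 factors > 1: [2]. So H_1 ≅ Z/2.
H_2: b_2 = 12 − 12 − 0 = 0; torsion from ∂_3 factors > 1: none. So H_2 ≅ 0.

H_0 ≅ Z,  H_1 ≅ Z/2,  H_2 = 0.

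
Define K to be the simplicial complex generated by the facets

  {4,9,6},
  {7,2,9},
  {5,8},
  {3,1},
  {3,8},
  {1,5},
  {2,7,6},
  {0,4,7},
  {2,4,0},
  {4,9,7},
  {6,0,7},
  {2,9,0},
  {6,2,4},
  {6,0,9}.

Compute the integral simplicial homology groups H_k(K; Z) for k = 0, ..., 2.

K has 10 vertices, 19 edges, 10 triangles.
rank ∂_0 = 0, rank ∂_1 = 8 ⇒ b_0 = 10 − 0 − 8 = 2; all invariant factors of ∂_1 are 1 so no torsion. So H_0 = Z^2.
rank ∂_1 = 8, rank ∂_2 = 10 ⇒ b_1 = 19 − 8 − 10 = 1; ∂_2 has invariant factor(s) [2] giving torsion. So H_1 = Z ⊕ Z/2.
rank ∂_2 = 10, rank ∂_3 = 0 ⇒ b_2 = 10 − 10 − 0 = 0. So H_2 = 0.

H_0 = Z^2,  H_1 = Z ⊕ Z/2,  H_2 = 0.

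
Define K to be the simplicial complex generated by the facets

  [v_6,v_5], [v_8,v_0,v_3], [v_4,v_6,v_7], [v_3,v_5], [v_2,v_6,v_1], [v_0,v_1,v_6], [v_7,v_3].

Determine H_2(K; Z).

H_2 ≅ 0.

Take the total order v_0 < v_1 < v_2 < v_3 < v_4 < v_5 < v_6 < v_7 < v_8 on the vertex set. Then K (dimension 2) consists of the simplices:

  0-simplices (9): [v_0], [v_1], [v_2], [v_3], [v_4], [v_5], [v_6], [v_7], [v_8]
  1-simplices (14): [v_0,v_1], [v_0,v_3], [v_0,v_6], [v_0,v_8], [v_1,v_2], [v_1,v_6], [v_2,v_6], [v_3,v_5], [v_3,v_7], [v_3,v_8], [v_4,v_6], [v_4,v_7], [v_5,v_6], [v_6,v_7]
  2-simplices (4): [v_0,v_1,v_6], [v_0,v_3,v_8], [v_1,v_2,v_6], [v_4,v_6,v_7]

so the chain groups are C_0 ≅ Z^9, C_1 ≅ Z^14, C_2 ≅ Z^4.

∂_1: C_1 → C_0 maps an edge to its endpoints' difference, ∂[p,q] = q − p.
This gives a 9×14 integer matrix of rank 8; reducing to Smith normal form yields diagonal entries (1,1,1,1,1,1,1,1).

Boundary ∂_2: C_2 → C_1 maps a triangle to the signed sum of its edges. For instance
  ∂[v_4,v_6,v_7] = [v_6,v_7] − [v_4,v_7] + [v_4,v_6],
  ∂[v_0,v_3,v_8] = [v_3,v_8] − [v_0,v_8] + [v_0,v_3].
This gives a 14×4 integer matrix of rank 4; reducing to Smith normal form yields diagonal entries (1,1,1,1).

From H_k ≅ ker(∂_k) / im(∂_{k+1}) we obtain:

  H_2: rank ker ∂_2 − rank ∂_3 = (4 − 4) − 0 = 0, and there is no ∂_3, so H_2 = 0.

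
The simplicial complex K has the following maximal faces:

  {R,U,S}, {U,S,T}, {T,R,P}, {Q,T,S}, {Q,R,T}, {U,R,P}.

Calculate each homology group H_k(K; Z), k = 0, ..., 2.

H_0 ≅ Z,  H_1 ≅ Z,  H_2 = 0.

Order the vertices as P < Q < R < S < T < U. Listing each simplex with vertices in this order, K has dimension 2 with simplices:

  0-simplices (6): P, Q, R, S, T, U
  1-simplices (12): PR, PT, PU, QR, QS, QT, RS, RT, RU, ST, SU, TU
  2-simplices (6): PRT, PRU, QRT, QST, RSU, STU

Hence C_0 ≅ Z^6, C_1 ≅ Z^12, C_2 ≅ Z^6.

The boundary map ∂_1: C_1 → C_0 maps an edge to its endpoints' difference, ∂[p,q] = q − p. For instance
  ∂ST = T − S.
The 6×12 boundary matrix has rank 5 and Smith normal form diag(1,1,1,1,1).

The boundary map ∂_2: C_2 → C_1 maps a triangle to the signed sum of its edges. For instance
  ∂RSU = SU − RU + RS,
  ∂QST = ST − QT + QS.
The 12×6 boundary matrix has rank 6 and Smith normal form diag(1,1,1,1,1,1).

Now H_k = ker ∂_k / im ∂_{k+1}, so:

  H_0: rank C_0 − rank ∂_1 = 6 − 5 = 1, and the invariant factors of ∂_1 are all 1, so H_0 = Z.
  H_1: rank ker ∂_1 − rank ∂_2 = (12 − 5) − 6 = 1, and the invariant factors of ∂_2 are all 1, so H_1 = Z.
  H_2: rank ker ∂_2 − rank ∂_3 = (6 − 6) − 0 = 0, and there is no ∂_3, so H_2 = 0.

(K is a triangulation of the cylinder S^1 x I.)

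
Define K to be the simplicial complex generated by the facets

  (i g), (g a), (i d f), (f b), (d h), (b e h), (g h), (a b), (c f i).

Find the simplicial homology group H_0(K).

Take the total order a < b < c < d < e < f < g < h < i on the vertex set. Then K (dimension 2) consists of the simplices:

  0-simplices (9): a, b, c, d, e, f, g, h, i
  1-simplices (14): ab, ag, be, bf, bh, cf, ci, df, dh, di, eh, fi, gh, gi
  2-simplices (3): beh, cfi, dfi

Hence C_0 ≅ Z^9, C_1 ≅ Z^14, C_2 ≅ Z^3.

The boundary map ∂_1: C_1 → C_0 maps an edge to its endpoints' difference, ∂[p,q] = q − p. For instance
  ∂ag = g − a.
The resulting 9×14 matrix has rank 8, and its Smith normal form has invariant factors (1,1,1,1,1,1,1,1).

The boundary map ∂_2: C_2 → C_1 maps a triangle to the signed sum of its edges. For instance
  ∂cfi = fi − ci + cf,
  ∂dfi = fi − di + df.
The 14×3 boundary matrix has rank 3 and Smith normal form diag(1,1,1).

From H_k ≅ ker(∂_k) / im(∂_{k+1}) we obtain:

  H_0: rank C_0 − rank ∂_1 = 9 − 8 = 1, and the invariant factors of ∂_1 are all 1, so H_0 ≅ Z.

H_0 ≅ Z.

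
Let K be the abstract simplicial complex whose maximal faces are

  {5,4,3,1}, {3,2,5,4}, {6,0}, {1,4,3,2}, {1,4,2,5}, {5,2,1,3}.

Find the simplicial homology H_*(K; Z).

H_0 ≅ Z^2,  H_1 = 0,  H_2 = 0,  H_3 ≅ Z.

Fix the vertex order 0 < 1 < 2 < 3 < 4 < 5 < 6 and write every simplex with vertices in increasing order. Then dim K = 3 and the simplices of K are:

  0-simplices (7): [0], [1], [2], [3], [4], [5], [6]
  1-simplices (11): [0,6], [1,2], [1,3], [1,4], [1,5], [2,3], [2,4], [2,5], [3,4], [3,5], [4,5]
  2-simplices (10): [1,2,3], [1,2,4], [1,2,5], [1,3,4], [1,3,5], [1,4,5], [2,3,4], [2,3,5], [2,4,5], [3,4,5]
  3-simplices (5): [1,2,3,4], [1,2,3,5], [1,2,4,5], [1,3,4,5], [2,3,4,5]

Hence C_0 ≅ Z^7, C_1 ≅ Z^11, C_2 ≅ Z^10, C_3 ≅ Z^5.

The boundary map ∂_1: C_1 → C_0 sends each edge [p,q] (with p < q) to q − p. For instance
  ∂[4,5] = [5] − [4].
The 7×11 boundary matrix has rank 5 and Smith normal form diag(1,1,1,1,1).

Boundary ∂_2: C_2 → C_1 acts by ∂[p,q,r] = [q,r] − [p,r] + [p,q]. For instance
  ∂[1,2,3] = [2,3] − [1,3] + [1,2],
  ∂[2,3,4] = [3,4] − [2,4] + [2,3].
The resulting 11×10 matrix has rank 6, and its Smith normal form has invariant factors (1,1,1,1,1,1).

∂_3: C_3 → C_2 sends each 3-simplex σ to the alternating sum Σ_i (−1)^i (σ with its i-th vertex removed). For instance
  ∂[2,3,4,5] = [3,4,5] − [2,4,5] + [2,3,5] − [2,3,4],
  ∂[1,2,3,4] = [2,3,4] − [1,3,4] + [1,2,4] − [1,2,3].
This gives a 10×5 integer matrix of rank 4; reducing to Smith normal form yields diagonal entries (1,1,1,1).

Reading off H_k = ker ∂_k / im ∂_{k+1}:

  H_0: rank C_0 − rank ∂_1 = 7 − 5 = 2, and the invariant factors of ∂_1 are all 1, so H_0 ≅ Z^2.
  H_1: rank ker ∂_1 − rank ∂_2 = (11 − 5) − 6 = 0, and the invariant factors of ∂_2 are all 1, so H_1 ≅ 0.
  H_2: rank ker ∂_2 − rank ∂_3 = (10 − 6) − 4 = 0, and the invariant factors of ∂_3 are all 1, so H_2 ≅ 0.
  H_3: rank ker ∂_3 − rank ∂_4 = (5 − 4) − 0 = 1, and there is no ∂_4, so H_3 ≅ Z.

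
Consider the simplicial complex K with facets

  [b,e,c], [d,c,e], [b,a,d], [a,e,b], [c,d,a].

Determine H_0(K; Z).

H_0 ≅ Z.

Take the total order a < b < c < d < e on the vertex set. Then K (dimension 2) consists of the simplices:

  0-simplices (5): a, b, c, d, e
  1-simplices (10): ab, ac, ad, ae, bc, bd, be, cd, ce, de
  2-simplices (5): abd, abe, acd, bce, cde

giving chain groups C_0 ≅ Z^5, C_1 ≅ Z^10, C_2 ≅ Z^5.

The boundary map ∂_1: C_1 → C_0 sends each edge [p,q] (with p < q) to q − p. For instance
  ∂de = e − d.
This gives a 5×10 integer matrix of rank 4; reducing to Smith normal form yields diagonal entries (1,1,1,1).

∂_2: C_2 → C_1 acts by ∂[p,q,r] = [q,r] − [p,r] + [p,q]. For instance
  ∂bce = ce − be + bc,
  ∂abe = be − ae + ab.
The 10×5 boundary matrix has rank 5 and Smith normal form diag(1,1,1,1,1).

Computing H_k = (kernel of ∂_k) / (image of ∂_{k+1}):

  H_0: rank C_0 − rank ∂_1 = 5 − 4 = 1, and the invariant factors of ∂_1 are all 1, so H_0 ≅ Z.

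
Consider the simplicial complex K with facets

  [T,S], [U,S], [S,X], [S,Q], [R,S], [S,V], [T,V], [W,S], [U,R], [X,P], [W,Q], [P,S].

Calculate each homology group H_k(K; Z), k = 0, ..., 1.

Take the total order P < Q < R < S < T < U < V < W < X on the vertex set. Then K (dimension 1) consists of the simplices:

  0-simplices (9): P, Q, R, S, T, U, V, W, X
  1-simplices (12): PS, PX, QS, QW, RS, RU, ST, SU, SV, SW, SX, TV

Hence C_0 ≅ Z^9, C_1 ≅ Z^12.

The boundary map ∂_1: C_1 → C_0 is given by ∂[p,q] = [q] − [p]. For instance
  ∂TV = V − T.
This gives a 9×12 integer matrix of rank 8; reducing to Smith normal form yields diagonal entries (1,1,1,1,1,1,1,1).

Reading off H_k = ker ∂_k / im ∂_{k+1}:

  H_0: rank C_0 − rank ∂_1 = 9 − 8 = 1, and the invariant factors of ∂_1 are all 1, so H_0 ≅ Z.
  H_1: rank ker ∂_1 − rank ∂_2 = (12 − 8) − 0 = 4, and there is no ∂_2, so H_1 ≅ Z^4.

As a check, the Euler characteristic is 9 − 12 = -3, which agrees with 1 − 4 = -3.

H_0 = Z,  H_1 = Z^4.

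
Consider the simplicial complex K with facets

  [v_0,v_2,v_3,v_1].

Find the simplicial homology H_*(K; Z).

Order the vertices as v_0 < v_1 < v_2 < v_3. Listing each simplex with vertices in this order, K has dimension 3 with simplices:

  0-simplices (4): [v_0], [v_1], [v_2], [v_3]
  1-simplices (6): [v_0,v_1], [v_0,v_2], [v_0,v_3], [v_1,v_2], [v_1,v_3], [v_2,v_3]
  2-simplices (4): [v_0,v_1,v_2], [v_0,v_1,v_3], [v_0,v_2,v_3], [v_1,v_2,v_3]
  3-simplices (1): [v_0,v_1,v_2,v_3]

Hence C_0 ≅ Z^4, C_1 ≅ Z^6, C_2 ≅ Z^4, C_3 ≅ Z^1.

∂_1: C_1 → C_0 is given by ∂[p,q] = [q] − [p]. For instance
  ∂[v_0,v_2] = [v_2] − [v_0].
The 4×6 boundary matrix has rank 3 and Smith normal form diag(1,1,1).

The boundary map ∂_2: C_2 → C_1 sends each 2-simplex [p,q,r] to [q,r] − [p,r] + [p,q]. For instance
  ∂[v_0,v_2,v_3] = [v_2,v_3] − [v_0,v_3] + [v_0,v_2],
  ∂[v_0,v_1,v_2] = [v_1,v_2] − [v_0,v_2] + [v_0,v_1].
As a 6×4 matrix over Z this has rank 3, with invariant factors (1,1,1).

∂_3: C_3 → C_2 sends each 3-simplex σ to the alternating sum Σ_i (−1)^i (σ with its i-th vertex removed). For instance
  ∂[v_0,v_1,v_2,v_3] = [v_1,v_2,v_3] − [v_0,v_2,v_3] + [v_0,v_1,v_3] − [v_0,v_1,v_2].
The 4×1 boundary matrix has rank 1 and Smith normal form diag(1).

From H_k ≅ ker(∂_k) / im(∂_{k+1}) we obtain:

  H_0: rank C_0 − rank ∂_1 = 4 − 3 = 1, and the invariant factors of ∂_1 are all 1, so H_0 = Z.
  H_1: rank ker ∂_1 − rank ∂_2 = (6 − 3) − 3 = 0, and the invariant factors of ∂_2 are all 1, so H_1 = 0.
  H_2: rank ker ∂_2 − rank ∂_3 = (4 − 3) − 1 = 0, and the invariant factors of ∂_3 are all 1, so H_2 = 0.
  H_3: rank ker ∂_3 − rank ∂_4 = (1 − 1) − 0 = 0, and there is no ∂_4, so H_3 = 0.

As a check, the Euler characteristic is 4 − 6 + 4 − 1 = 1, which agrees with 1 − 0 + 0 − 0 = 1.

H_0 = Z,  H_1 = 0,  H_2 = 0,  H_3 = 0.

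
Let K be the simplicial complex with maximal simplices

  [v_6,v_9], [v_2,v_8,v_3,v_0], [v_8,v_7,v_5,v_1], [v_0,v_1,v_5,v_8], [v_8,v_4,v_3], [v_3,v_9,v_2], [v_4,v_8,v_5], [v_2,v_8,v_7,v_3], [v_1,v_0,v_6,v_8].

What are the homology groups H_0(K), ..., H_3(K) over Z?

H_0 = Z,  H_1 = Z,  H_2 = 0,  H_3 = 0.

Fix the vertex order v_0 < v_1 < v_2 < v_3 < v_4 < v_5 < v_6 < v_7 < v_8 < v_9 and write every simplex with vertices in increasing order. Then dim K = 3 and the simplices of K are:

  0-simplices (10): [v_0], [v_1], [v_2], [v_3], [v_4], [v_5], [v_6], [v_7], [v_8], [v_9]
  1-simplices (25): (25 of them)
  2-simplices (20): (20 of them)
  3-simplices (5): [v_0,v_1,v_5,v_8], [v_0,v_1,v_6,v_8], [v_0,v_2,v_3,v_8], [v_1,v_5,v_7,v_8], [v_2,v_3,v_7,v_8]

so the chain groups are C_0 ≅ Z^10, C_1 ≅ Z^25, C_2 ≅ Z^20, C_3 ≅ Z^5.

∂_1: C_1 → C_0 is given by ∂[p,q] = [q] − [p]. For instance
  ∂[v_1,v_6] = [v_6] − [v_1].
This gives a 10×25 integer matrix of rank 9; reducing to Smith normal form yields diagonal entries (1,1,1,1,1,1,1,1,1).

The boundary map ∂_2: C_2 → C_1 maps a triangle to the signed sum of its edges. For instance
  ∂[v_0,v_1,v_6] = [v_1,v_6] − [v_0,v_6] + [v_0,v_1],
  ∂[v_2,v_7,v_8] = [v_7,v_8] − [v_2,v_8] + [v_2,v_7].
The resulting 25×20 matrix has rank 15, and its Smith normal form has invariant factors (1,1,1,1,1,1,1,1,1,1,1,1,1,1,1).

∂_3: C_3 → C_2 sends each 3-simplex σ to the alternating sum Σ_i (−1)^i (σ with its i-th vertex removed). For instance
  ∂[v_0,v_2,v_3,v_8] = [v_2,v_3,v_8] − [v_0,v_3,v_8] + [v_0,v_2,v_8] − [v_0,v_2,v_3],
  ∂[v_0,v_1,v_5,v_8] = [v_1,v_5,v_8] − [v_0,v_5,v_8] + [v_0,v_1,v_8] − [v_0,v_1,v_5].
As a 20×5 matrix over Z this has rank 5, with invariant factors (1,1,1,1,1).

From H_k ≅ ker(∂_k) / im(∂_{k+1}) we obtain:

  H_0: rank C_0 − rank ∂_1 = 10 − 9 = 1, and the invariant factors of ∂_1 are all 1, so H_0 = Z.
  H_1: rank ker ∂_1 − rank ∂_2 = (25 − 9) − 15 = 1, and the invariant factors of ∂_2 are all 1, so H_1 = Z.
  H_2: rank ker ∂_2 − rank ∂_3 = (20 − 15) − 5 = 0, and the invariant factors of ∂_3 are all 1, so H_2 = 0.
  H_3: rank ker ∂_3 − rank ∂_4 = (5 − 5) − 0 = 0, and there is no ∂_4, so H_3 = 0.

As a check, the Euler characteristic is 10 − 25 + 20 − 5 = 0, which agrees with 1 − 1 + 0 − 0 = 0.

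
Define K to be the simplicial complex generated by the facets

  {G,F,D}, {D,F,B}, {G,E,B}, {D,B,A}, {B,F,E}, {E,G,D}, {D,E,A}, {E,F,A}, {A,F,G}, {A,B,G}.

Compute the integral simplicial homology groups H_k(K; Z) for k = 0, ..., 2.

Take the total order A < B < D < E < F < G on the vertex set. Then K (dimension 2) consists of the simplices:

  0-simplices (6): A, B, D, E, F, G
  1-simplices (15): AB, AD, AE, AF, AG, BD, BE, BF, BG, DE, DF, DG, EF, EG, FG
  2-simplices (10): ABD, ABG, ADE, AEF, AFG, BDF, BEF, BEG, DEG, DFG

giving chain groups C_0 ≅ Z^6, C_1 ≅ Z^15, C_2 ≅ Z^10.

The boundary map ∂_1: C_1 → C_0 is given by ∂[p,q] = [q] − [p]. For instance
  ∂DF = F − D.
This gives a 6×15 integer matrix of rank 5; reducing to Smith normal form yields diagonal entries (1,1,1,1,1).

∂_2: C_2 → C_1 sends each 2-simplex [p,q,r] to [q,r] − [p,r] + [p,q]. For instance
  ∂BEF = EF − BF + BE,
  ∂DFG = FG − DG + DF.
This gives a 15×10 integer matrix of rank 10; reducing to Smith normal form yields diagonal entries (1,1,1,1,1,1,1,1,1,2).

Computing H_k = (kernel of ∂_k) / (image of ∂_{k+1}):

  H_0: rank C_0 − rank ∂_1 = 6 − 5 = 1, and the invariant factors of ∂_1 are all 1, so H_0 ≅ Z.
  H_1: rank ker ∂_1 − rank ∂_2 = (15 − 5) − 10 = 0, and ∂_2 has invariant factor 2 > 1, so H_1 ≅ Z/2.
  H_2: rank ker ∂_2 − rank ∂_3 = (10 − 10) − 0 = 0, and there is no ∂_3, so H_2 ≅ 0.

H_0 ≅ Z,  H_1 ≅ Z/2,  H_2 = 0.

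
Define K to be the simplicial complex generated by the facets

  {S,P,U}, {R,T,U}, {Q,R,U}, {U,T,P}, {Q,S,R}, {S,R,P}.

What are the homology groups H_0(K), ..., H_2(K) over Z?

We work with the vertex ordering P < Q < R < S < T < U. The simplices of K, each written with vertices in increasing order, are:

  0-simplices (6): P, Q, R, S, T, U
  1-simplices (12): PR, PS, PT, PU, QR, QS, QU, RS, RT, RU, SU, TU
  2-simplices (6): PRS, PSU, PTU, QRS, QRU, RTU

Hence C_0 ≅ Z^6, C_1 ≅ Z^12, C_2 ≅ Z^6.

Boundary ∂_1: C_1 → C_0 is given by ∂[p,q] = [q] − [p]. For instance
  ∂RT = T − R.
This gives a 6×12 integer matrix of rank 5; reducing to Smith normal form yields diagonal entries (1,1,1,1,1).

Boundary ∂_2: C_2 → C_1 sends each 2-simplex [p,q,r] to [q,r] − [p,r] + [p,q]. For instance
  ∂QRU = RU − QU + QR,
  ∂PSU = SU − PU + PS.
The 12×6 boundary matrix has rank 6 and Smith normal form diag(1,1,1,1,1,1).

Now H_k = ker ∂_k / im ∂_{k+1}, so:

  H_0: rank C_0 − rank ∂_1 = 6 − 5 = 1, and the invariant factors of ∂_1 are all 1, so H_0 = Z.
  H_1: rank ker ∂_1 − rank ∂_2 = (12 − 5) − 6 = 1, and the invariant factors of ∂_2 are all 1, so H_1 = Z.
  H_2: rank ker ∂_2 − rank ∂_3 = (6 − 6) − 0 = 0, and there is no ∂_3, so H_2 = 0.

H_0 ≅ Z,  H_1 ≅ Z,  H_2 = 0.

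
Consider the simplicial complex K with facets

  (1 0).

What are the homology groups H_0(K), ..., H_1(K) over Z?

H_0 = Z,  H_1 = 0.

We work with the vertex ordering 0 < 1. The simplices of K, each written with vertices in increasing order, are:

  0-simplices (2): [0], [1]
  1-simplices (1): [0,1]

so the chain groups are C_0 ≅ Z^2, C_1 ≅ Z^1.

∂_1: C_1 → C_0 maps an edge to its endpoints' difference, ∂[p,q] = q − p. For instance
  ∂[0,1] = [1] − [0].
As a 2×1 matrix over Z this has rank 1, with invariant factors (1).

Reading off H_k = ker ∂_k / im ∂_{k+1}:

  H_0: rank C_0 − rank ∂_1 = 2 − 1 = 1, and the invariant factors of ∂_1 are all 1, so H_0 = Z.
  H_1: rank ker ∂_1 − rank ∂_2 = (1 − 1) − 0 = 0, and there is no ∂_2, so H_1 = 0.

(K is a triangulation of the 1-simplex.)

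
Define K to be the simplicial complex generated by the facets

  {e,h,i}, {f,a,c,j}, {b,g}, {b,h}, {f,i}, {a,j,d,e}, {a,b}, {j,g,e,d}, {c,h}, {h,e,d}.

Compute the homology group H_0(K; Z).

H_0 ≅ Z.

Order the vertices as a < b < c < d < e < f < g < h < i < j. Listing each simplex with vertices in this order, K has dimension 3 with simplices:

  0-simplices (10): a, b, c, d, e, f, g, h, i, j
  1-simplices (23): ab, ac, ad, ae, af, aj, bg, bh, cf, ch, cj, de, dg, dh, dj, eg, eh, ei, ej, fi, fj, gj, hi
  2-simplices (13): acf, acj, ade, adj, aej, afj, cfj, deg, deh, dej, dgj, egj, ehi
  3-simplices (3): acfj, adej, degj

giving chain groups C_0 ≅ Z^10, C_1 ≅ Z^23, C_2 ≅ Z^13, C_3 ≅ Z^3.

The boundary map ∂_1: C_1 → C_0 maps an edge to its endpoints' difference, ∂[p,q] = q − p. For instance
  ∂ei = i − e.
This gives a 10×23 integer matrix of rank 9; reducing to Smith normal form yields diagonal entries (1,1,1,1,1,1,1,1,1).

Boundary ∂_2: C_2 → C_1 maps a triangle to the signed sum of its edges. For instance
  ∂deh = eh − dh + de,
  ∂afj = fj − aj + af.
This gives a 23×13 integer matrix of rank 10; reducing to Smith normal form yields diagonal entries (1,1,1,1,1,1,1,1,1,1).

∂_3: C_3 → C_2 sends each 3-simplex σ to the alternating sum Σ_i (−1)^i (σ with its i-th vertex removed). For instance
  ∂acfj = cfj − afj + acj − acf,
  ∂adej = dej − aej + adj − ade.
The resulting 13×3 matrix has rank 3, and its Smith normal form has invariant factors (1,1,1).

Reading off H_k = ker ∂_k / im ∂_{k+1}:

  H_0: rank C_0 − rank ∂_1 = 10 − 9 = 1, and the invariant factors of ∂_1 are all 1, so H_0 = Z.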